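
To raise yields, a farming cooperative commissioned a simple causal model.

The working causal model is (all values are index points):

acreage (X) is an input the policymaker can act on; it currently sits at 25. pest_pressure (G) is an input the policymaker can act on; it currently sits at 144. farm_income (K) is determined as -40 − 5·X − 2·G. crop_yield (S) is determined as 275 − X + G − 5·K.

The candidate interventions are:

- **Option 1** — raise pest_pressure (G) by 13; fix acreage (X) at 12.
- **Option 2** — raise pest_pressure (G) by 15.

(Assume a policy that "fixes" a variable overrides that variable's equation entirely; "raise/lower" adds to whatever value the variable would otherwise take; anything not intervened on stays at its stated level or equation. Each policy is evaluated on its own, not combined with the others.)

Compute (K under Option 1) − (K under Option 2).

Option 1 (G + 13, X := 12):
  X = 12
  G = 144 + 13 = 157
  K = -40 − 5·12 − 2·157 = -414
Option 2 (G + 15):
  X = 25
  G = 144 + 15 = 159
  K = -40 − 5·25 − 2·159 = -483
K: -414 − (-483) = 69

69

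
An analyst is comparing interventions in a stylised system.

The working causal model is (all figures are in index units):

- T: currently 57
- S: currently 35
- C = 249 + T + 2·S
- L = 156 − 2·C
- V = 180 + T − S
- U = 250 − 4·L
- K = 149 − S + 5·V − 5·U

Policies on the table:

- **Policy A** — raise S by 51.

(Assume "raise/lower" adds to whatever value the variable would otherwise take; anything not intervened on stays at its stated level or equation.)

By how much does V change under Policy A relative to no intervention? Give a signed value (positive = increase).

-51

Baseline:
  T = 57
  S = 35
  V = 180 + 57 − 35 = 202
Policy A (S + 51):
  T = 57
  S = 35 + 51 = 86
  V = 180 + 57 − 86 = 151
Change in V: 151 − 202 = -51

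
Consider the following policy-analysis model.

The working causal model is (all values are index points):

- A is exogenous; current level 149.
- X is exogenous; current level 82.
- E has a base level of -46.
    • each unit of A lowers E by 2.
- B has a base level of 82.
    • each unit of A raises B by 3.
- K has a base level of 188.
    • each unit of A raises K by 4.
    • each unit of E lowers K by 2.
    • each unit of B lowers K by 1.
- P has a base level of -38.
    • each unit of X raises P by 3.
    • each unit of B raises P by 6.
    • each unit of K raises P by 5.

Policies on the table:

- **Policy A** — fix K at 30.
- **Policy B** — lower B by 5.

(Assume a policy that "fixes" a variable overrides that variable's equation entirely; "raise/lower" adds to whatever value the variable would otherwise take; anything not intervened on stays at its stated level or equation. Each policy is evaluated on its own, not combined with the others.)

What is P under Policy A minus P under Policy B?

-4560

Policy A (K := 30):
  A = 149
  X = 82
  E = -46 − 2·149 = -344
  B = 82 + 3·149 = 529
  K = 30
  P = -38 + 3·82 + 6·529 + 5·30 = 3532
Policy B (B − 5):
  A = 149
  X = 82
  E = -46 − 2·149 = -344
  B = 82 + 3·149 (−5 from intervention) = 524
  K = 188 + 4·149 − 2·(-344) − 524 = 948
  P = -38 + 3·82 + 6·524 + 5·948 = 8092
P: 3532 − 8092 = -4560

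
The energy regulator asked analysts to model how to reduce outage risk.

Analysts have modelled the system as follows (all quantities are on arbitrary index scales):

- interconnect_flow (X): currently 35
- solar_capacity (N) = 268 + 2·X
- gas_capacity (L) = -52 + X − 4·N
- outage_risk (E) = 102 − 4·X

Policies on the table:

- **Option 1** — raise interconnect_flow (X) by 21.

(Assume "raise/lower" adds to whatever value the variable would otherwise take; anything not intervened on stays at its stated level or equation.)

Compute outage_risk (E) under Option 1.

-122

Option 1 (X + 21):
  X = 35 + 21 = 56
  E = 102 − 4·56 = -122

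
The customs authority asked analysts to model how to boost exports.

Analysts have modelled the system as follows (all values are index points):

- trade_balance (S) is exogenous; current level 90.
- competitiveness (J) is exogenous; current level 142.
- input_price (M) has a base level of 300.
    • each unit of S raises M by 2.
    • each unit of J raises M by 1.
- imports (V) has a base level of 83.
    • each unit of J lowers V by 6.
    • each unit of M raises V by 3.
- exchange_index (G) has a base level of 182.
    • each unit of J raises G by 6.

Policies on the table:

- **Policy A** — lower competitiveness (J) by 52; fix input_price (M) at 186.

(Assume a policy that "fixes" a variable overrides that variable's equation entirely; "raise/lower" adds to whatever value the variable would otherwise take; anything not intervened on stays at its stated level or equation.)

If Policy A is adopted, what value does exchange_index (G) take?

Policy A (J − 52, M := 186):
  J = 142 − 52 = 90
  G = 182 + 6·90 = 722

722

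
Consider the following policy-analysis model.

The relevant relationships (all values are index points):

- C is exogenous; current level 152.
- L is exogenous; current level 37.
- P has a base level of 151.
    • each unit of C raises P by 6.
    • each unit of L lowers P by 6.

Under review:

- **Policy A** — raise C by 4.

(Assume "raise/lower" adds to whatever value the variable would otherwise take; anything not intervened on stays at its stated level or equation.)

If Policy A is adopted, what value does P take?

Policy A (C + 4):
  C = 152 + 4 = 156
  L = 37
  P = 151 + 6·156 − 6·37 = 865

865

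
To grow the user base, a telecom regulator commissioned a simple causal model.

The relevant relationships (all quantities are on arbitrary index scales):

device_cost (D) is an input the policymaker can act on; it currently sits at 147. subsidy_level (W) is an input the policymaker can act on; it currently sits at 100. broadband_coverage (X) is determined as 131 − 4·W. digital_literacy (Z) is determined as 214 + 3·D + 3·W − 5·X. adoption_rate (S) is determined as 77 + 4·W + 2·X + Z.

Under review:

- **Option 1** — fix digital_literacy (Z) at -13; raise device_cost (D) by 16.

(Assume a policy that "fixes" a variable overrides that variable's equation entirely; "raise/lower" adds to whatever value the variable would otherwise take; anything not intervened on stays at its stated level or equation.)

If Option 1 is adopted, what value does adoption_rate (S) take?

Option 1 (Z := -13, D + 16):
  D = 147 + 16 = 163
  W = 100
  X = 131 − 4·100 = -269
  Z = -13
  S = 77 + 4·100 + 2·(-269) + (-13) = -74

-74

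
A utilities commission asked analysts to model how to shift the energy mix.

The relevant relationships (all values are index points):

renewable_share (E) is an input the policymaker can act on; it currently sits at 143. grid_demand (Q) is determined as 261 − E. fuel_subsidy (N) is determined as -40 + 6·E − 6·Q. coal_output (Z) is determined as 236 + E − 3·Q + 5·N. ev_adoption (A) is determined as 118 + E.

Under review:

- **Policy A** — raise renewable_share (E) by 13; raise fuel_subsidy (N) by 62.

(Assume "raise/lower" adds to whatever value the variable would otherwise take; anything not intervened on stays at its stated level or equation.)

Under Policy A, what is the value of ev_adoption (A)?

Policy A (E + 13, N + 62):
  E = 143 + 13 = 156
  A = 118 + 156 = 274

274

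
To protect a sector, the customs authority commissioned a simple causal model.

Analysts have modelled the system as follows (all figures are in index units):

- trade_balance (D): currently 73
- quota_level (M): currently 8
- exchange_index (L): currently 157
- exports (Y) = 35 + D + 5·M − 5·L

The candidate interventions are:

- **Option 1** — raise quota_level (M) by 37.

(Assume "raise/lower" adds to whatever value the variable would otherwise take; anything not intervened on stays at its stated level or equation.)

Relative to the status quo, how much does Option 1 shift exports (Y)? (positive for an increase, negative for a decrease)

Baseline:
  D = 73
  M = 8
  L = 157
  Y = 35 + 73 + 5·8 − 5·157 = -637
Option 1 (M + 37):
  D = 73
  M = 8 + 37 = 45
  L = 157
  Y = 35 + 73 + 5·45 − 5·157 = -452
Change in Y: -452 − (-637) = 185

185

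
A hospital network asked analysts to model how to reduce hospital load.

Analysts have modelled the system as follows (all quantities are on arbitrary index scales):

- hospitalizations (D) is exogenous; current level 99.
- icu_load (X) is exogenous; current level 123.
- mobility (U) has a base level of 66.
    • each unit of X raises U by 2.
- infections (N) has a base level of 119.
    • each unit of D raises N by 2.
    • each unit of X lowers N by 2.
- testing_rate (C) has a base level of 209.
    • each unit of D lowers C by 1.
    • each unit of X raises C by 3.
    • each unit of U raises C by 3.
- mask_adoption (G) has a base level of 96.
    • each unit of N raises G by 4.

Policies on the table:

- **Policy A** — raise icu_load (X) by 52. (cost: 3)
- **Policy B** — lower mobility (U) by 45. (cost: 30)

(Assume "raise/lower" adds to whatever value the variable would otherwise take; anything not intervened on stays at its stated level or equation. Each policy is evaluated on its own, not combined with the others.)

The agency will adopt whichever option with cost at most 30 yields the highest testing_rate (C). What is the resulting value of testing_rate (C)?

1883

Policy A (X + 52):
  D = 99
  X = 123 + 52 = 175
  U = 66 + 2·175 = 416
  C = 209 − 99 + 3·175 + 3·416 = 1883
Policy B (U − 45):
  D = 99
  X = 123
  U = 66 + 2·123 (−45 from intervention) = 267
  C = 209 − 99 + 3·123 + 3·267 = 1280
Comparing — Policy A: C=1883, Policy B: C=1280. Highest is 1883 (Policy A).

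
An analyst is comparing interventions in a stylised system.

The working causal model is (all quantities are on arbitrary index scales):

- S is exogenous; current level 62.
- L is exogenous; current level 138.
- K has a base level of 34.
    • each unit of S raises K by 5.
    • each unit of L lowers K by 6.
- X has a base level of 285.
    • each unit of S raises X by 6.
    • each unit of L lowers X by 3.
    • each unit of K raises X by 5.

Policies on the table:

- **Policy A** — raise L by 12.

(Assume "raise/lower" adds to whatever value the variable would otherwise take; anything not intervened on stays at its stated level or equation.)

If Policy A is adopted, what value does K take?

-556

Policy A (L + 12):
  S = 62
  L = 138 + 12 = 150
  K = 34 + 5·62 − 6·150 = -556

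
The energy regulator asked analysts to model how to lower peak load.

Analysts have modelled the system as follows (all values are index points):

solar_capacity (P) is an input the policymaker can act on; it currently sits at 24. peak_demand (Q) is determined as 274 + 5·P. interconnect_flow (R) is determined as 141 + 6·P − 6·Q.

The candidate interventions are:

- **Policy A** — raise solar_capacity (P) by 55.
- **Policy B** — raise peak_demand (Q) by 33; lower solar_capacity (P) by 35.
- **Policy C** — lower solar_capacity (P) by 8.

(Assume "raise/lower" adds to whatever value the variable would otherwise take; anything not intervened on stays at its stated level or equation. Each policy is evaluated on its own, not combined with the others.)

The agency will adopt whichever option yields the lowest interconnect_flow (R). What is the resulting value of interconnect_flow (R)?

-3399

Policy A (P + 55):
  P = 24 + 55 = 79
  Q = 274 + 5·79 = 669
  R = 141 + 6·79 − 6·669 = -3399
Policy B (Q + 33, P − 35):
  P = 24 − 35 = -11
  Q = 274 + 5·(-11) (+33 from intervention) = 252
  R = 141 + 6·(-11) − 6·252 = -1437
Policy C (P − 8):
  P = 24 − 8 = 16
  Q = 274 + 5·16 = 354
  R = 141 + 6·16 − 6·354 = -1887
Comparing — Policy A: R=-3399, Policy B: R=-1437, Policy C: R=-1887. Lowest is -3399 (Policy A).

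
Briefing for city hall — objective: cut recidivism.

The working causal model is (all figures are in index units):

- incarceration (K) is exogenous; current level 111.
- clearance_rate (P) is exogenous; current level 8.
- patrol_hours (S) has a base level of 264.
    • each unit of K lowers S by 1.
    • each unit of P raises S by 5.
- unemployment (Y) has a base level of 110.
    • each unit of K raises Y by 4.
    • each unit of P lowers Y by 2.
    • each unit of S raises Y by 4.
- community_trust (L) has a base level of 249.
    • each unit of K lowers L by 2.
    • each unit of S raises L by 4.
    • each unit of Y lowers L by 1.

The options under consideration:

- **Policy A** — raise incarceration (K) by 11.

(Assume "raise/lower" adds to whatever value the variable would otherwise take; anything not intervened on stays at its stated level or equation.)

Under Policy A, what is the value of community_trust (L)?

Policy A (K + 11):
  K = 111 + 11 = 122
  P = 8
  S = 264 − 122 + 5·8 = 182
  Y = 110 + 4·122 − 2·8 + 4·182 = 1310
  L = 249 − 2·122 + 4·182 − 1310 = -577

-577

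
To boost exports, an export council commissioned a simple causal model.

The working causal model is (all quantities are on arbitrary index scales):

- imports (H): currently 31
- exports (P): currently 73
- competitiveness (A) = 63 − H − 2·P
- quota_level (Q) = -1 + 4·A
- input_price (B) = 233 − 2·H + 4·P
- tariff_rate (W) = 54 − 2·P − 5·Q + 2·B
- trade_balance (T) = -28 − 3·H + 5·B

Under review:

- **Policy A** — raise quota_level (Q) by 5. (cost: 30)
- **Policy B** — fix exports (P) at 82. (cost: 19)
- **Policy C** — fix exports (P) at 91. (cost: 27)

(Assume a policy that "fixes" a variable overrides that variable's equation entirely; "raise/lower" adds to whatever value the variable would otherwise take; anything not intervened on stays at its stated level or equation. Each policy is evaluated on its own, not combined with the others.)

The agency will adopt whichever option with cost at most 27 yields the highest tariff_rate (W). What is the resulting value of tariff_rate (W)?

3947

Policy B (P := 82):
  H = 31
  P = 82
  A = 63 − 31 − 2·82 = -132
  Q = -1 + 4·(-132) = -529
  B = 233 − 2·31 + 4·82 = 499
  W = 54 − 2·82 − 5·(-529) + 2·499 = 3533
Policy C (P := 91):
  H = 31
  P = 91
  A = 63 − 31 − 2·91 = -150
  Q = -1 + 4·(-150) = -601
  B = 233 − 2·31 + 4·91 = 535
  W = 54 − 2·91 − 5·(-601) + 2·535 = 3947
Comparing — Policy B: W=3533, Policy C: W=3947. Highest is 3947 (Policy C).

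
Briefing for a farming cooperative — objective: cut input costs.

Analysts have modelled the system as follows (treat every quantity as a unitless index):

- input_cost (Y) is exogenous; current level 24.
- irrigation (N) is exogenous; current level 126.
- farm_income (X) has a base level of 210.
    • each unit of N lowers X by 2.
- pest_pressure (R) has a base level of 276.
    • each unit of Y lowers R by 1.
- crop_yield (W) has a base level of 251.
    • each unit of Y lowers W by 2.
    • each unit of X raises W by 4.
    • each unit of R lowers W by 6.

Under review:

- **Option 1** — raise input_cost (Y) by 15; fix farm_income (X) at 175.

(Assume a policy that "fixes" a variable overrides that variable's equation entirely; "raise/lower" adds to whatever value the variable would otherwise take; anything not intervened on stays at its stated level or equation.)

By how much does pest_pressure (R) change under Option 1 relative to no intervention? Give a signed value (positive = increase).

Baseline:
  Y = 24
  R = 276 − 24 = 252
Option 1 (Y + 15, X := 175):
  Y = 24 + 15 = 39
  R = 276 − 39 = 237
Change in R: 237 − 252 = -15

-15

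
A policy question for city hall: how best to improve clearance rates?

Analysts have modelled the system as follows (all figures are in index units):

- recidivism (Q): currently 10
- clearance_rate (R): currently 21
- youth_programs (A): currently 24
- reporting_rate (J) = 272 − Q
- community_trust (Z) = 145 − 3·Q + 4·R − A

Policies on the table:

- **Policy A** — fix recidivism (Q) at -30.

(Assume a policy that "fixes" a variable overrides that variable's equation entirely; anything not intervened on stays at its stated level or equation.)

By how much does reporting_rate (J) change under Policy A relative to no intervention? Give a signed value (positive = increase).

40

Baseline:
  Q = 10
  J = 272 − 10 = 262
Policy A (Q := -30):
  Q = -30
  J = 272 − (-30) = 302
Change in J: 302 − 262 = 40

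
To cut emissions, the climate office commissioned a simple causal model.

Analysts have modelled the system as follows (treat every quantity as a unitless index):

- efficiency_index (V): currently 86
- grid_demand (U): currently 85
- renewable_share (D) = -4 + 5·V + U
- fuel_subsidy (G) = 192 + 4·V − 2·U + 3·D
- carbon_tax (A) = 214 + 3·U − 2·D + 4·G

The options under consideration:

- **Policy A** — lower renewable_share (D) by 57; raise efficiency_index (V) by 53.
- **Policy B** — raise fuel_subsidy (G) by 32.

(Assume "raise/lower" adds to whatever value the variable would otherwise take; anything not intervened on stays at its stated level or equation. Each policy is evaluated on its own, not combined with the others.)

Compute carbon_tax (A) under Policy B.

7171

Policy B (G + 32):
  V = 86
  U = 85
  D = -4 + 5·86 + 85 = 511
  G = 192 + 4·86 − 2·85 + 3·511 (+32 from intervention) = 1931
  A = 214 + 3·85 − 2·511 + 4·1931 = 7171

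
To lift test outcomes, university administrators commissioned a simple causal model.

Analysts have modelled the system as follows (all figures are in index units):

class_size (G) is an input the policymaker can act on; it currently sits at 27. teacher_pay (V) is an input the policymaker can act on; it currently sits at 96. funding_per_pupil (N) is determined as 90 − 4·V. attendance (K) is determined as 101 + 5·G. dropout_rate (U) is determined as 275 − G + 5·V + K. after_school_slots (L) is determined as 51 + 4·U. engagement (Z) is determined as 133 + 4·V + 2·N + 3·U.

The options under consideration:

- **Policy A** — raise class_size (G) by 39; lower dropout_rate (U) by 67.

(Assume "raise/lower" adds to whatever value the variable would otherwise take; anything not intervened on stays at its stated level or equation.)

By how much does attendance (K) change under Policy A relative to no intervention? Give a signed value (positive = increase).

Baseline:
  G = 27
  K = 101 + 5·27 = 236
Policy A (G + 39, U − 67):
  G = 27 + 39 = 66
  K = 101 + 5·66 = 431
Change in K: 431 − 236 = 195

195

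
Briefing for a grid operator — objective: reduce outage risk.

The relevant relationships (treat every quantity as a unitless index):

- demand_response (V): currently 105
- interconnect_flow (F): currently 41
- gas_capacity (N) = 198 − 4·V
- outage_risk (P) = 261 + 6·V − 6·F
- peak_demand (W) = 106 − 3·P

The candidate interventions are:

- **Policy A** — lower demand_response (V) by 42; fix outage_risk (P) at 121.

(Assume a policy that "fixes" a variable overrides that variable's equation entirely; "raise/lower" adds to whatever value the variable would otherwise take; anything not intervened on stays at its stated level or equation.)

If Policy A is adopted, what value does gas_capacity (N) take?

-54

Policy A (V − 42, P := 121):
  V = 105 − 42 = 63
  N = 198 − 4·63 = -54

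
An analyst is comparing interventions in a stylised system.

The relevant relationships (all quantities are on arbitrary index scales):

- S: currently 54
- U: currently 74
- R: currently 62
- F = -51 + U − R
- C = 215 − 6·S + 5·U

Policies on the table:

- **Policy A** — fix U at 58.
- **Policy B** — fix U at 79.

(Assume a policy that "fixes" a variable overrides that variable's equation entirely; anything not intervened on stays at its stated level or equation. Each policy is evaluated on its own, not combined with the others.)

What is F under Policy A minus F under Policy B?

-21

Policy A (U := 58):
  U = 58
  R = 62
  F = -51 + 58 − 62 = -55
Policy B (U := 79):
  U = 79
  R = 62
  F = -51 + 79 − 62 = -34
F: -55 − (-34) = -21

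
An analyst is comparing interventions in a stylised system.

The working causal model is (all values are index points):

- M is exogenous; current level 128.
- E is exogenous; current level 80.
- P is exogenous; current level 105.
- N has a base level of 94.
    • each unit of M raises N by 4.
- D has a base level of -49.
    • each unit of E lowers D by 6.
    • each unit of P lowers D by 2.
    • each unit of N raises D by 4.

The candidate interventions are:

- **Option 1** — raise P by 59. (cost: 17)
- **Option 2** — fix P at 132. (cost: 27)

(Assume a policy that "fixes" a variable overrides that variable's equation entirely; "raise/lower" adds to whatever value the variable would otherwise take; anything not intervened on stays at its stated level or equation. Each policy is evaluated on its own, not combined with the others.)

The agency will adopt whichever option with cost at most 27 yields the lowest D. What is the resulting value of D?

Option 1 (P + 59):
  M = 128
  E = 80
  P = 105 + 59 = 164
  N = 94 + 4·128 = 606
  D = -49 − 6·80 − 2·164 + 4·606 = 1567
Option 2 (P := 132):
  M = 128
  E = 80
  P = 132
  N = 94 + 4·128 = 606
  D = -49 − 6·80 − 2·132 + 4·606 = 1631
Comparing — Option 1: D=1567, Option 2: D=1631. Lowest is 1567 (Option 1).

1567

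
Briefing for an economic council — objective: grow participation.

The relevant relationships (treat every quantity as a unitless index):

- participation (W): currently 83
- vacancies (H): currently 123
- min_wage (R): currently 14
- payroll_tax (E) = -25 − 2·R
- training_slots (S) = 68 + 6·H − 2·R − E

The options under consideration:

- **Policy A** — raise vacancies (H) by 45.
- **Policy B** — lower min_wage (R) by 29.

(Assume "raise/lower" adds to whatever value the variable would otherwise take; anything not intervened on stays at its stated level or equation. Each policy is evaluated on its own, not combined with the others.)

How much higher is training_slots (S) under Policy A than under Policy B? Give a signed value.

270

Policy A (H + 45):
  H = 123 + 45 = 168
  R = 14
  E = -25 − 2·14 = -53
  S = 68 + 6·168 − 2·14 − (-53) = 1101
Policy B (R − 29):
  H = 123
  R = 14 − 29 = -15
  E = -25 − 2·(-15) = 5
  S = 68 + 6·123 − 2·(-15) − 5 = 831
S: 1101 − 831 = 270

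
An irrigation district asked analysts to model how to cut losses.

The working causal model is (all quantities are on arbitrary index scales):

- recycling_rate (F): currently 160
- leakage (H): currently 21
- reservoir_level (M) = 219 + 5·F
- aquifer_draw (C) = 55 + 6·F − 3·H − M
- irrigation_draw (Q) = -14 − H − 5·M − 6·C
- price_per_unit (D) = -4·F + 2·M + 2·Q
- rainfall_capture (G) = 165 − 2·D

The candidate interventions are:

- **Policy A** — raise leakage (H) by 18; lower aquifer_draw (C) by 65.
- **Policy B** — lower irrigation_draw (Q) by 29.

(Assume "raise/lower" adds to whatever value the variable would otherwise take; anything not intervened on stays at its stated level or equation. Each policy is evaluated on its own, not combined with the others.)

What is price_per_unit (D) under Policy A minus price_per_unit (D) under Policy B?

Policy A (H + 18, C − 65):
  F = 160
  H = 21 + 18 = 39
  M = 219 + 5·160 = 1019
  C = 55 + 6·160 − 3·39 − 1019 (−65 from intervention) = -186
  Q = -14 − 39 − 5·1019 − 6·(-186) = -4032
  D = 0 − 4·160 + 2·1019 + 2·(-4032) = -6666
Policy B (Q − 29):
  F = 160
  H = 21
  M = 219 + 5·160 = 1019
  C = 55 + 6·160 − 3·21 − 1019 = -67
  Q = -14 − 21 − 5·1019 − 6·(-67) (−29 from intervention) = -4757
  D = 0 − 4·160 + 2·1019 + 2·(-4757) = -8116
D: -6666 − (-8116) = 1450

1450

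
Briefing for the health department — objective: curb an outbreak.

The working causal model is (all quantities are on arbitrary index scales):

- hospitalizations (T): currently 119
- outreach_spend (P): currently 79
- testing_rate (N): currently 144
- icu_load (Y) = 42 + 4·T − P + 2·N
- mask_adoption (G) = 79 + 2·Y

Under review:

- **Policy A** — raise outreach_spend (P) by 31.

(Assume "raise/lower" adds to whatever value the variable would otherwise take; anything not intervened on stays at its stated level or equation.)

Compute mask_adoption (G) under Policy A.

1471

Policy A (P + 31):
  T = 119
  P = 79 + 31 = 110
  N = 144
  Y = 42 + 4·119 − 110 + 2·144 = 696
  G = 79 + 2·696 = 1471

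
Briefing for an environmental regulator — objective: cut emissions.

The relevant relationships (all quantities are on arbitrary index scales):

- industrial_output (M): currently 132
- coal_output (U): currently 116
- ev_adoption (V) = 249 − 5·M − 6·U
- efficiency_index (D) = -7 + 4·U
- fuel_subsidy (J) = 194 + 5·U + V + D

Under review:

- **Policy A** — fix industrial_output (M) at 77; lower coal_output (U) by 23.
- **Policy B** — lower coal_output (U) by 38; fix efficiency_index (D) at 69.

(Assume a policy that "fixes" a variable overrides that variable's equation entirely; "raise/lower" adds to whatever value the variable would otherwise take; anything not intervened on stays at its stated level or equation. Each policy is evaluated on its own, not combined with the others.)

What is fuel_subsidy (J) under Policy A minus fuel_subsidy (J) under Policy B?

Policy A (M := 77, U − 23):
  M = 77
  U = 116 − 23 = 93
  V = 249 − 5·77 − 6·93 = -694
  D = -7 + 4·93 = 365
  J = 194 + 5·93 + (-694) + 365 = 330
Policy B (U − 38, D := 69):
  M = 132
  U = 116 − 38 = 78
  V = 249 − 5·132 − 6·78 = -879
  D = 69
  J = 194 + 5·78 + (-879) + 69 = -226
J: 330 − (-226) = 556

556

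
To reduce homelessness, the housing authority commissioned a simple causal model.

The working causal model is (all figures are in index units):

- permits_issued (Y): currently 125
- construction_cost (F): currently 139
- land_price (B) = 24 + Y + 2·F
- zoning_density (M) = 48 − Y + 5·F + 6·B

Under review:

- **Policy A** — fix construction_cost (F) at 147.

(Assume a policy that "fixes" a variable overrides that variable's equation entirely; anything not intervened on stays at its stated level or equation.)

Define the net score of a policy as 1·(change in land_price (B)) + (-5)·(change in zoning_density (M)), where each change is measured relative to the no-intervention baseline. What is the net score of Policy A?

Baseline:
  Y = 125
  F = 139
  B = 24 + 125 + 2·139 = 427
  M = 48 − 125 + 5·139 + 6·427 = 3180
Policy A (F := 147):
  Y = 125
  F = 147
  B = 24 + 125 + 2·147 = 443
  M = 48 − 125 + 5·147 + 6·443 = 3316
ΔB = 443 − 427 = 16; ΔM = 3316 − 3180 = 136
Score = 1·16 + (-5)·136 = -664

-664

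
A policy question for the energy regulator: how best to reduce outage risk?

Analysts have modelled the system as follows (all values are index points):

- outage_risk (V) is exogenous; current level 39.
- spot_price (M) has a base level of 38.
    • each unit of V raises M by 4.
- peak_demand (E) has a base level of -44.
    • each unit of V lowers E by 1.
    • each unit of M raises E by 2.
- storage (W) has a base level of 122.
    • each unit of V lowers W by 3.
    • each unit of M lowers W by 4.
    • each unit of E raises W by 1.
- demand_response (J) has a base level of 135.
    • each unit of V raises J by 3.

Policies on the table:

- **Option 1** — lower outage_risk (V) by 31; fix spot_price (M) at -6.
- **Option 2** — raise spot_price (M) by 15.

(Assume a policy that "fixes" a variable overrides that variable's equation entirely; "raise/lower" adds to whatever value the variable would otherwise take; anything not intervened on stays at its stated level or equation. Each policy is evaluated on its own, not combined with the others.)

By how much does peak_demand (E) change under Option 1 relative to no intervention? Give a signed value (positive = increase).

Baseline:
  V = 39
  M = 38 + 4·39 = 194
  E = -44 − 39 + 2·194 = 305
Option 1 (V − 31, M := -6):
  V = 39 − 31 = 8
  M = -6
  E = -44 − 8 + 2·(-6) = -64
Change in E: -64 − 305 = -369

-369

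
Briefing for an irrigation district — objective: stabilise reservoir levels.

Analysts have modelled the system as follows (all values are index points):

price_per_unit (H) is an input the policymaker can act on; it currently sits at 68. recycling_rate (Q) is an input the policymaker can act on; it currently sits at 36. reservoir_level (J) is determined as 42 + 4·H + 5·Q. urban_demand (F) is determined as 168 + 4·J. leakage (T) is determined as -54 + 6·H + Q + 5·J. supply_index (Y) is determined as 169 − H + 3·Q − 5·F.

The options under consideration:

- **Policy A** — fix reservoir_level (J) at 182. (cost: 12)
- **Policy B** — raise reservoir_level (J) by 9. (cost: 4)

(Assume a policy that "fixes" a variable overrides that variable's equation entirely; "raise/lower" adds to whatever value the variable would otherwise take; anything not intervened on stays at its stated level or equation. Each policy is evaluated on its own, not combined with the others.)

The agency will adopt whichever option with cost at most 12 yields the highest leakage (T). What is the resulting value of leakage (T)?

2905

Policy A (J := 182):
  H = 68
  Q = 36
  J = 182
  T = -54 + 6·68 + 36 + 5·182 = 1300
Policy B (J + 9):
  H = 68
  Q = 36
  J = 42 + 4·68 + 5·36 (+9 from intervention) = 503
  T = -54 + 6·68 + 36 + 5·503 = 2905
Comparing — Policy A: T=1300, Policy B: T=2905. Highest is 2905 (Policy B).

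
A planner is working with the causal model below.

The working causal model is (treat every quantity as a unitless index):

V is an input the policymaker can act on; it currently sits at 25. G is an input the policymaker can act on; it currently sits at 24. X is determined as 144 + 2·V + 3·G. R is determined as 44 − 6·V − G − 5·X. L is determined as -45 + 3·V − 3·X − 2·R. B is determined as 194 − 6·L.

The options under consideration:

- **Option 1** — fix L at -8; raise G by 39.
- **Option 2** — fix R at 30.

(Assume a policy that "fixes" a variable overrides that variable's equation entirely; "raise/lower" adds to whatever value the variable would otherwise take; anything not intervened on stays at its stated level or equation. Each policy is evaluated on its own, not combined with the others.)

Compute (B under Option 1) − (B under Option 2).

Option 1 (L := -8, G + 39):
  V = 25
  G = 24 + 39 = 63
  X = 144 + 2·25 + 3·63 = 383
  R = 44 − 6·25 − 63 − 5·383 = -2084
  L = -8
  B = 194 − 6·(-8) = 242
Option 2 (R := 30):
  V = 25
  G = 24
  X = 144 + 2·25 + 3·24 = 266
  R = 30
  L = -45 + 3·25 − 3·266 − 2·30 = -828
  B = 194 − 6·(-828) = 5162
B: 242 − 5162 = -4920

-4920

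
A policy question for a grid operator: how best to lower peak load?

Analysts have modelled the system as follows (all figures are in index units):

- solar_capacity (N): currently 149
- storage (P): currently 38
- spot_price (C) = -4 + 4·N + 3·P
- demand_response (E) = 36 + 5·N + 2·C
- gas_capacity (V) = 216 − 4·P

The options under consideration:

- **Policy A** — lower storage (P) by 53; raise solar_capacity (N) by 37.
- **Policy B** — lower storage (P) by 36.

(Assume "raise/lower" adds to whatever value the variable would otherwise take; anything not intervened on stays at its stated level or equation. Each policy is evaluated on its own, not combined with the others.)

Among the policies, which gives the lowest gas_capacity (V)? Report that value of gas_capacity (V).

208

Policy A (P − 53, N + 37):
  P = 38 − 53 = -15
  V = 216 − 4·(-15) = 276
Policy B (P − 36):
  P = 38 − 36 = 2
  V = 216 − 4·2 = 208
Comparing — Policy A: V=276, Policy B: V=208. Lowest is 208 (Policy B).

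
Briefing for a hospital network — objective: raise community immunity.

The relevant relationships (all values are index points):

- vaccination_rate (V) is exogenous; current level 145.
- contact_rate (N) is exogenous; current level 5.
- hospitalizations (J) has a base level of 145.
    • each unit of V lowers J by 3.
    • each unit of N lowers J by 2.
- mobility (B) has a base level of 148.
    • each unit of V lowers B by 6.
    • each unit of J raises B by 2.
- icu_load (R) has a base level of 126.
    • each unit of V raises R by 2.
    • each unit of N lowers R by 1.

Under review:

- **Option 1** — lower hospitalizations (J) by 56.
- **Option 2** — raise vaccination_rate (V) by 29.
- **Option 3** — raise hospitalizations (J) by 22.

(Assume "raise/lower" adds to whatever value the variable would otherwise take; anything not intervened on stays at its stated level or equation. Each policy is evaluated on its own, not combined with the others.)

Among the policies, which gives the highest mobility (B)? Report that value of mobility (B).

-1278

Option 1 (J − 56):
  V = 145
  N = 5
  J = 145 − 3·145 − 2·5 (−56 from intervention) = -356
  B = 148 − 6·145 + 2·(-356) = -1434
Option 2 (V + 29):
  V = 145 + 29 = 174
  N = 5
  J = 145 − 3·174 − 2·5 = -387
  B = 148 − 6·174 + 2·(-387) = -1670
Option 3 (J + 22):
  V = 145
  N = 5
  J = 145 − 3·145 − 2·5 (+22 from intervention) = -278
  B = 148 − 6·145 + 2·(-278) = -1278
Comparing — Option 1: B=-1434, Option 2: B=-1670, Option 3: B=-1278. Highest is -1278 (Option 3).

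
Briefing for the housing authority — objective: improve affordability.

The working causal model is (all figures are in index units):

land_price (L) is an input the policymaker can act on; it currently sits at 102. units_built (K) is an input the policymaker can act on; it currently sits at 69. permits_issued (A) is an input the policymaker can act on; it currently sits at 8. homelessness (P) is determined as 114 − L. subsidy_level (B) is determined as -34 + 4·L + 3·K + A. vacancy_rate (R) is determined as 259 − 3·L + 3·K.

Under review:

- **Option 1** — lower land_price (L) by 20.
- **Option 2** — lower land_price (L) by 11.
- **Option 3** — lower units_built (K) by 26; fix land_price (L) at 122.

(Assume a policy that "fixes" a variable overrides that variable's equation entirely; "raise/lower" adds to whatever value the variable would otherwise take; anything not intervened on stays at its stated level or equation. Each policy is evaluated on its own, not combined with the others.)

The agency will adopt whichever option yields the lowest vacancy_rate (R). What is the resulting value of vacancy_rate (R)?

22

Option 1 (L − 20):
  L = 102 − 20 = 82
  K = 69
  R = 259 − 3·82 + 3·69 = 220
Option 2 (L − 11):
  L = 102 − 11 = 91
  K = 69
  R = 259 − 3·91 + 3·69 = 193
Option 3 (K − 26, L := 122):
  L = 122
  K = 69 − 26 = 43
  R = 259 − 3·122 + 3·43 = 22
Comparing — Option 1: R=220, Option 2: R=193, Option 3: R=22. Lowest is 22 (Option 3).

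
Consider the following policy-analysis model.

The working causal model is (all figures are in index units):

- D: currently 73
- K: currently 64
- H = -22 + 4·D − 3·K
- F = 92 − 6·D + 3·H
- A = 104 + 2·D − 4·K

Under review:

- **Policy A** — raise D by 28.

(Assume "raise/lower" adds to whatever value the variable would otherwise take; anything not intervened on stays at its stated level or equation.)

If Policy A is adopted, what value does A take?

50

Policy A (D + 28):
  D = 73 + 28 = 101
  K = 64
  A = 104 + 2·101 − 4·64 = 50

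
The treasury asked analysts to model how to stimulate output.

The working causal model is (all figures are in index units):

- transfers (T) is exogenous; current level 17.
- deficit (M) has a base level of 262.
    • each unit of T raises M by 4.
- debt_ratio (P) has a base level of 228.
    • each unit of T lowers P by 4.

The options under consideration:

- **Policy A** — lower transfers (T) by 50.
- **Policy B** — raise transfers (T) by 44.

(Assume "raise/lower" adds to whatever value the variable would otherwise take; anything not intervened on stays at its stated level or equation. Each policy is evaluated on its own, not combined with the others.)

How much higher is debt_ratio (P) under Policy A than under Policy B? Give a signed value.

376

Policy A (T − 50):
  T = 17 − 50 = -33
  P = 228 − 4·(-33) = 360
Policy B (T + 44):
  T = 17 + 44 = 61
  P = 228 − 4·61 = -16
P: 360 − (-16) = 376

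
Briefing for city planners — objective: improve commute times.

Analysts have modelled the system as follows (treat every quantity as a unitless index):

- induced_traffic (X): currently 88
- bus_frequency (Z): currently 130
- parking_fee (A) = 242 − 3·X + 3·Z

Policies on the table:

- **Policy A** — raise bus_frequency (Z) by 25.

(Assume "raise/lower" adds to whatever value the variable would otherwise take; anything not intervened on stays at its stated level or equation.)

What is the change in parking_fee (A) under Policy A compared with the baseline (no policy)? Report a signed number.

75

Baseline:
  X = 88
  Z = 130
  A = 242 − 3·88 + 3·130 = 368
Policy A (Z + 25):
  X = 88
  Z = 130 + 25 = 155
  A = 242 − 3·88 + 3·155 = 443
Change in A: 443 − 368 = 75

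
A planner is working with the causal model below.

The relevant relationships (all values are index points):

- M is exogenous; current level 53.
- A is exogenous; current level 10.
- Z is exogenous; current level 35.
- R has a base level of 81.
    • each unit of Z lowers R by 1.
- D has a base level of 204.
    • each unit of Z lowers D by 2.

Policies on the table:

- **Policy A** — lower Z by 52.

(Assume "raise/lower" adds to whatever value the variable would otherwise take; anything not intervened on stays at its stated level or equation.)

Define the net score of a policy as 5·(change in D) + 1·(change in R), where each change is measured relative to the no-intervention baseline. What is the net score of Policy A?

Baseline:
  Z = 35
  R = 81 − 35 = 46
  D = 204 − 2·35 = 134
Policy A (Z − 52):
  Z = 35 − 52 = -17
  R = 81 − (-17) = 98
  D = 204 − 2·(-17) = 238
ΔD = 238 − 134 = 104; ΔR = 98 − 46 = 52
Score = 5·104 + 1·52 = 572

572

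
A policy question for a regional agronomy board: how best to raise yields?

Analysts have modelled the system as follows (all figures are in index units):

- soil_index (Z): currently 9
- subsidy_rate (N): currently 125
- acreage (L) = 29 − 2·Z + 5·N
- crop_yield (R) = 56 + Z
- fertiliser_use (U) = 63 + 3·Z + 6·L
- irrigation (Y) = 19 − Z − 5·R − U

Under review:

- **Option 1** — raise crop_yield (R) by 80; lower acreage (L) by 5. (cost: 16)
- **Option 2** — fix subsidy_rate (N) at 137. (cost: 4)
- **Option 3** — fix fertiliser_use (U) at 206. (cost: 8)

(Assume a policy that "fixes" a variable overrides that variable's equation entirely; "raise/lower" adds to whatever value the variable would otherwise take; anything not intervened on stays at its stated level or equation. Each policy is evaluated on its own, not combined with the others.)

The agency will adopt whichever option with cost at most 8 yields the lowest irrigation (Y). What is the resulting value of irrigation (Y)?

Option 2 (N := 137):
  Z = 9
  N = 137
  L = 29 − 2·9 + 5·137 = 696
  R = 56 + 9 = 65
  U = 63 + 3·9 + 6·696 = 4266
  Y = 19 − 9 − 5·65 − 4266 = -4581
Option 3 (U := 206):
  Z = 9
  N = 125
  L = 29 − 2·9 + 5·125 = 636
  R = 56 + 9 = 65
  U = 206
  Y = 19 − 9 − 5·65 − 206 = -521
Comparing — Option 2: Y=-4581, Option 3: Y=-521. Lowest is -4581 (Option 2).

-4581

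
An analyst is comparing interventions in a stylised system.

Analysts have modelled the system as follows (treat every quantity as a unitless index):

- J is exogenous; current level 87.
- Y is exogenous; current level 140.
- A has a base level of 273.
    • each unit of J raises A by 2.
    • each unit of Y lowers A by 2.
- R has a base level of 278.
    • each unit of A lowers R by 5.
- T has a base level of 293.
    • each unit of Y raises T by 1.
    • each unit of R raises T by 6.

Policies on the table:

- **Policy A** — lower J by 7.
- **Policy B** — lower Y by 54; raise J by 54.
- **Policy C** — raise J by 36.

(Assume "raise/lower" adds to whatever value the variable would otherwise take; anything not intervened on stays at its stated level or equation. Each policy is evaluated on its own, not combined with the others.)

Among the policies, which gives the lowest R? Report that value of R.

Policy A (J − 7):
  J = 87 − 7 = 80
  Y = 140
  A = 273 + 2·80 − 2·140 = 153
  R = 278 − 5·153 = -487
Policy B (Y − 54, J + 54):
  J = 87 + 54 = 141
  Y = 140 − 54 = 86
  A = 273 + 2·141 − 2·86 = 383
  R = 278 − 5·383 = -1637
Policy C (J + 36):
  J = 87 + 36 = 123
  Y = 140
  A = 273 + 2·123 − 2·140 = 239
  R = 278 − 5·239 = -917
Comparing — Policy A: R=-487, Policy B: R=-1637, Policy C: R=-917. Lowest is -1637 (Policy B).

-1637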